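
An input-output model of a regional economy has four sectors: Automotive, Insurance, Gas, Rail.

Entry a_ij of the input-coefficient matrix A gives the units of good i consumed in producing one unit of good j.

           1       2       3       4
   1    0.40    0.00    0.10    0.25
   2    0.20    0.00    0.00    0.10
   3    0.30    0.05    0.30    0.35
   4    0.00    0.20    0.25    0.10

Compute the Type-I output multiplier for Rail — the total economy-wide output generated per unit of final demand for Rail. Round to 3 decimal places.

I − A =
  [   0.60     0.00    -0.10    -0.25]
  [  -0.20     1.00     0.00    -0.10]
  [  -0.30    -0.05     0.70    -0.35]
  [   0.00    -0.20    -0.25     0.90]
Compute the cofactors C_ij = (−1)^(i+j)·(3×3 minor ij) of I−A; the adjugate is their transpose:
adj(I−A) = Cᵀ =
  [ 0.527250   0.049625   0.150500   0.210500]
  [ 0.116000   0.279750   0.045500   0.081000]
  [ 0.287000   0.084000   0.518000   0.290500]
  [ 0.105500   0.085500   0.154000   0.389000]
det(I−A) = Σ_j (I−A)_1j·C_1j = (0.60)(0.527250) + (0.00)(0.116000) + (-0.10)(0.287000) + (-0.25)(0.105500) = 0.261275
(I − A)⁻¹ = adj(I−A) / det(I−A) ≈
  [   2.0180     0.1899     0.5760     0.8057]
  [   0.4440     1.0707     0.1741     0.3100]
  [   1.0985     0.3215     1.9826     1.1119]
  [   0.4038     0.3272     0.5894     1.4889]
The output multiplier for sector j is the column-j sum of the Leontief inverse (I − A)⁻¹ = adj(I−A) / det(I−A).
Column 4 of adj(I−A): (0.210500, 0.081000, 0.290500, 0.389000); det(I−A) = 0.261275.
m_4 = (0.210500 + 0.081000 + 0.290500 + 0.389000) / 0.261275 = 0.971 / 0.261275 ≈ 3.716.

m_4 = 3.716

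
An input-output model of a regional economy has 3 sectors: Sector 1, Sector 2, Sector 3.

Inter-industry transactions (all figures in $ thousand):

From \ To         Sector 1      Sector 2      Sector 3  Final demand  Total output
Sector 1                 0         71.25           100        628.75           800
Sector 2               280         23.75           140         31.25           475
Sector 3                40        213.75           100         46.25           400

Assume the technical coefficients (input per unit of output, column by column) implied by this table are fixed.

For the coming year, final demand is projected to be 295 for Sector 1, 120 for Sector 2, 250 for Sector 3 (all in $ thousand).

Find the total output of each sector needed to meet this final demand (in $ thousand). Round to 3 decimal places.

Technical coefficients a_ij = z_ij / X_j:
  a_11 = 0/800 = 0.00, a_21 = 280/800 = 0.35, a_31 = 40/800 = 0.05
  a_12 = 71.25/475 = 0.15, a_22 = 23.75/475 = 0.05, a_32 = 213.75/475 = 0.45
  a_13 = 100/400 = 0.25, a_23 = 140/400 = 0.35, a_33 = 100/400 = 0.25
I − A =
  [   1.00    -0.15    -0.25]
  [  -0.35     0.95    -0.35]
  [  -0.05    -0.45     0.75]
Cofactors of I−A, C_ij = (−1)^(i+j)·(minor ij) (rows/columns in the sector order above):
  C_11 = (0.95)(0.75) − (-0.35)(-0.45) = 0.5550
  C_12 = −[(-0.35)(0.75) − (-0.35)(-0.05)] = 0.2800
  C_13 = (-0.35)(-0.45) − (0.95)(-0.05) = 0.2050
  C_21 = −[(-0.15)(0.75) − (-0.25)(-0.45)] = 0.2250
  C_22 = (1.00)(0.75) − (-0.25)(-0.05) = 0.7375
  C_23 = −[(1.00)(-0.45) − (-0.15)(-0.05)] = 0.4575
  C_31 = (-0.15)(-0.35) − (-0.25)(0.95) = 0.2900
  C_32 = −[(1.00)(-0.35) − (-0.25)(-0.35)] = 0.4375
  C_33 = (1.00)(0.95) − (-0.15)(-0.35) = 0.8975
det(I−A) = Σ_j (I−A)_1j·C_1j = (1.00)(0.5550) + (-0.15)(0.2800) + (-0.25)(0.2050) = 0.46175
adj(I−A) = Cᵀ =
  [ 0.5550   0.2250   0.2900]
  [ 0.2800   0.7375   0.4375]
  [ 0.2050   0.4575   0.8975]
(I − A)⁻¹ = adj(I−A) / det(I−A) ≈
  [   1.2019     0.4873     0.6280]
  [   0.6064     1.5972     0.9475]
  [   0.4440     0.9908     1.9437]
x = (I − A)⁻¹ d = adj(I−A)·d / det(I−A), with det(I−A) = 0.46175:
  x_1 = (0.5550·295 + 0.2250·120 + 0.2900·250) / 0.46175 = 263.225 / 0.46175 ≈ 570.060
  x_2 = (0.2800·295 + 0.7375·120 + 0.4375·250) / 0.46175 = 280.475 / 0.46175 ≈ 607.417
  x_3 = (0.2050·295 + 0.4575·120 + 0.8975·250) / 0.46175 = 339.75 / 0.46175 ≈ 735.788

x_1 = 570.060, x_2 = 607.417, x_3 = 735.788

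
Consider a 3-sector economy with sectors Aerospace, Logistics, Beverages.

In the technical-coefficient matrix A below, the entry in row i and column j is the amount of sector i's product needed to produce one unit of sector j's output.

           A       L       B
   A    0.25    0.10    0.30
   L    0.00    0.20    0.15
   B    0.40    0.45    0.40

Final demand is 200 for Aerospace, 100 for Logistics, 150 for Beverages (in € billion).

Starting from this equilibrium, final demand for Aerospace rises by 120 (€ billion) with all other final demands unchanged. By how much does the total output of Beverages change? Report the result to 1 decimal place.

I − A =
  [   0.75    -0.10    -0.30]
  [   0.00     0.80    -0.15]
  [  -0.40    -0.45     0.60]
Cofactors of I−A, C_ij = (−1)^(i+j)·(minor ij) (rows/columns in the sector order above):
  C_11 = (0.80)(0.60) − (-0.15)(-0.45) = 0.4125
  C_12 = −[(0.00)(0.60) − (-0.15)(-0.40)] = 0.0600
  C_13 = (0.00)(-0.45) − (0.80)(-0.40) = 0.3200
  C_21 = −[(-0.10)(0.60) − (-0.30)(-0.45)] = 0.1950
  C_22 = (0.75)(0.60) − (-0.30)(-0.40) = 0.3300
  C_23 = −[(0.75)(-0.45) − (-0.10)(-0.40)] = 0.3775
  C_31 = (-0.10)(-0.15) − (-0.30)(0.80) = 0.2550
  C_32 = −[(0.75)(-0.15) − (-0.30)(0.00)] = 0.1125
  C_33 = (0.75)(0.80) − (-0.10)(0.00) = 0.6000
det(I−A) = Σ_j (I−A)_1j·C_1j = (0.75)(0.4125) + (-0.10)(0.0600) + (-0.30)(0.3200) = 0.207375
adj(I−A) = Cᵀ =
  [ 0.4125   0.1950   0.2550]
  [ 0.0600   0.3300   0.1125]
  [ 0.3200   0.3775   0.6000]
(I − A)⁻¹ = adj(I−A) / det(I−A) ≈
  [   1.9892     0.9403     1.2297]
  [   0.2893     1.5913     0.5425]
  [   1.5431     1.8204     2.8933]
Δx = (I − A)⁻¹ Δd with Δd having +120 in the Aerospace component and 0 elsewhere.
So Δx_B = L_BA · (+120), where L_BA = adj(I−A)_BA / det(I−A) = 0.3200 / 0.207375.
Δx_B = 0.3200 × (+120) / 0.207375 = 38.40 / 0.207375 ≈ 185.2.

Δx_B = 185.2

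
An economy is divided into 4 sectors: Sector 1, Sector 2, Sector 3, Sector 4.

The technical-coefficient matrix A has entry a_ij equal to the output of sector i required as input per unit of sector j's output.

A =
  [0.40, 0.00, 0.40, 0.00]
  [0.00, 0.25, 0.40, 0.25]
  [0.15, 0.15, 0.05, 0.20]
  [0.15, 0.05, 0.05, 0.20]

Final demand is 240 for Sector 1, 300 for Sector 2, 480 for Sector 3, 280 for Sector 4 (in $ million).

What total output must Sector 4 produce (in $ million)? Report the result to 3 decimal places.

I − A =
  [   0.60     0.00    -0.40     0.00]
  [   0.00     0.75    -0.40    -0.25]
  [  -0.15    -0.15     0.95    -0.20]
  [  -0.15    -0.05    -0.05     0.80]
Compute the cofactors C_ij = (−1)^(i+j)·(3×3 minor ij) of I−A; the adjugate is their transpose:
adj(I−A) = Cᵀ =
  [ 0.49675   0.05200   0.23500   0.07500]
  [ 0.09750   0.39000   0.21450   0.17550]
  [ 0.11625   0.07800   0.35250   0.11250]
  [ 0.10650   0.03900   0.07950   0.34650]
det(I−A) = Σ_j (I−A)_1j·C_1j = (0.60)(0.49675) + (0.00)(0.09750) + (-0.40)(0.11625) + (0.00)(0.10650) = 0.25155
(I − A)⁻¹ = adj(I−A) / det(I−A) ≈
  [   1.9748     0.2067     0.9342     0.2982]
  [   0.3876     1.5504     0.8527     0.6977]
  [   0.4621     0.3101     1.4013     0.4472]
  [   0.4234     0.1550     0.3160     1.3775]
x = (I − A)⁻¹ d = adj(I−A)·d / det(I−A), with det(I−A) = 0.25155:
  x_1 = (0.49675·240 + 0.05200·300 + 0.23500·480 + 0.07500·280) / 0.25155 = 268.62 / 0.25155 ≈ 1067.859
  x_2 = (0.09750·240 + 0.39000·300 + 0.21450·480 + 0.17550·280) / 0.25155 = 292.50 / 0.25155 ≈ 1162.791
  x_3 = (0.11625·240 + 0.07800·300 + 0.35250·480 + 0.11250·280) / 0.25155 = 252.00 / 0.25155 ≈ 1001.789
  x_4 = (0.10650·240 + 0.03900·300 + 0.07950·480 + 0.34650·280) / 0.25155 = 172.44 / 0.25155 ≈ 685.510

x_4 = 685.510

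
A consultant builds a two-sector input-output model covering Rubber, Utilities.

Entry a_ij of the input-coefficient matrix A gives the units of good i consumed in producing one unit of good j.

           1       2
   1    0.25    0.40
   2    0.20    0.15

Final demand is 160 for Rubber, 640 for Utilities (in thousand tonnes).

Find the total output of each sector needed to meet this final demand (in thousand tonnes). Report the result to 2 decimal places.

I − A =
  [   0.75    -0.40]
  [  -0.20     0.85]
det(I−A) = (0.75)(0.85) − (-0.40)(-0.20) = 0.5575
adj(I−A) = [[0.85, 0.40], [0.20, 0.75]]
(I − A)⁻¹ = adj(I−A) / det(I−A) ≈
  [   1.5247     0.7175]
  [   0.3587     1.3453]
x = (I − A)⁻¹ d = adj(I−A)·d / det(I−A), with det(I−A) = 0.5575:
  x_1 = (0.85·160 + 0.40·640) / 0.5575 = 392.00 / 0.5575 ≈ 703.14
  x_2 = (0.20·160 + 0.75·640) / 0.5575 = 512.00 / 0.5575 ≈ 918.39

x_1 = 703.14, x_2 = 918.39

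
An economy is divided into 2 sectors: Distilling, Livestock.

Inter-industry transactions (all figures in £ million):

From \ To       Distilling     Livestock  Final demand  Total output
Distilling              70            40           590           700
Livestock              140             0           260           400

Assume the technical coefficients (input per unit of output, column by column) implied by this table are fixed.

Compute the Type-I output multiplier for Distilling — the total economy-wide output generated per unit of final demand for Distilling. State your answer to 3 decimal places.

Technical coefficients a_ij = z_ij / X_j:
  a_11 = 70/700 = 0.10, a_21 = 140/700 = 0.20
  a_12 = 40/400 = 0.10, a_22 = 0/400 = 0.00
I − A =
  [   0.90    -0.10]
  [  -0.20     1.00]
det(I−A) = (0.90)(1.00) − (-0.10)(-0.20) = 0.8800
adj(I−A) = [[1.00, 0.10], [0.20, 0.90]]
(I − A)⁻¹ = adj(I−A) / det(I−A) ≈
  [   1.1364     0.1136]
  [   0.2273     1.0227]
The output multiplier for sector j is the column-j sum of the Leontief inverse (I − A)⁻¹ = adj(I−A) / det(I−A).
Column 1 of adj(I−A): (1.00, 0.20); det(I−A) = 0.8800.
m_1 = (1.00 + 0.20) / 0.8800 = 1.20 / 0.8800 ≈ 1.364.

m_1 = 1.364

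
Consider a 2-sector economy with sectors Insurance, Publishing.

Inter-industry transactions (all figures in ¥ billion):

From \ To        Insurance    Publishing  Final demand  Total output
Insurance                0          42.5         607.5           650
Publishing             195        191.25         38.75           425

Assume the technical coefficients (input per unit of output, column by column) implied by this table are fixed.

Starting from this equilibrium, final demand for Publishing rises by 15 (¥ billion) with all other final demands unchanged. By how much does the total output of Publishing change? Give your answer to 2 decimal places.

Δx_P = 28.85

Technical coefficients a_ij = z_ij / X_j:
  a_II = 0/650 = 0.00, a_PI = 195/650 = 0.30
  a_IP = 42.5/425 = 0.10, a_PP = 191.25/425 = 0.45
I − A =
  [   1.00    -0.10]
  [  -0.30     0.55]
det(I−A) = (1.00)(0.55) − (-0.10)(-0.30) = 0.5200
adj(I−A) = [[0.55, 0.10], [0.30, 1.00]]
(I − A)⁻¹ = adj(I−A) / det(I−A) ≈
  [   1.0577     0.1923]
  [   0.5769     1.9231]
Δx = (I − A)⁻¹ Δd with Δd having +15 in the Publishing component and 0 elsewhere.
So Δx_P = L_PP · (+15), where L_PP = adj(I−A)_PP / det(I−A) = 1.00 / 0.5200.
Δx_P = 1.00 × (+15) / 0.5200 = 15.00 / 0.5200 ≈ 28.85.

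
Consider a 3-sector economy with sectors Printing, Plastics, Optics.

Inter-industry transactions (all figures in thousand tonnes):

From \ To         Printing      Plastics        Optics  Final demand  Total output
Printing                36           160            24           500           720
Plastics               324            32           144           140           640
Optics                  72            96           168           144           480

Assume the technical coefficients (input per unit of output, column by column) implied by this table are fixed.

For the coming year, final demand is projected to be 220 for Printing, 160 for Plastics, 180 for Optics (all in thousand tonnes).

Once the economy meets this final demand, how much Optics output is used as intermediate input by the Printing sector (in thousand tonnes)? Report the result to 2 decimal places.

Technical coefficients a_ij = z_ij / X_j:
  a_11 = 36/720 = 0.05, a_21 = 324/720 = 0.45, a_31 = 72/720 = 0.10
  a_12 = 160/640 = 0.25, a_22 = 32/640 = 0.05, a_32 = 96/640 = 0.15
  a_13 = 24/480 = 0.05, a_23 = 144/480 = 0.30, a_33 = 168/480 = 0.35
I − A =
  [   0.95    -0.25    -0.05]
  [  -0.45     0.95    -0.30]
  [  -0.10    -0.15     0.65]
Cofactors of I−A, C_ij = (−1)^(i+j)·(minor ij) (rows/columns in the sector order above):
  C_11 = (0.95)(0.65) − (-0.30)(-0.15) = 0.5725
  C_12 = −[(-0.45)(0.65) − (-0.30)(-0.10)] = 0.3225
  C_13 = (-0.45)(-0.15) − (0.95)(-0.10) = 0.1625
  C_21 = −[(-0.25)(0.65) − (-0.05)(-0.15)] = 0.1700
  C_22 = (0.95)(0.65) − (-0.05)(-0.10) = 0.6125
  C_23 = −[(0.95)(-0.15) − (-0.25)(-0.10)] = 0.1675
  C_31 = (-0.25)(-0.30) − (-0.05)(0.95) = 0.1225
  C_32 = −[(0.95)(-0.30) − (-0.05)(-0.45)] = 0.3075
  C_33 = (0.95)(0.95) − (-0.25)(-0.45) = 0.7900
det(I−A) = Σ_j (I−A)_1j·C_1j = (0.95)(0.5725) + (-0.25)(0.3225) + (-0.05)(0.1625) = 0.455125
adj(I−A) = Cᵀ =
  [ 0.5725   0.1700   0.1225]
  [ 0.3225   0.6125   0.3075]
  [ 0.1625   0.1675   0.7900]
(I − A)⁻¹ = adj(I−A) / det(I−A) ≈
  [   1.2579     0.3735     0.2692]
  [   0.7086     1.3458     0.6756]
  [   0.3570     0.3680     1.7358]
First solve x = (I − A)⁻¹ d = adj(I−A)·d / det(I−A); in particular x_1 = (0.5725·220 + 0.1700·160 + 0.1225·180) / 0.455125 = 175.20 / 0.455125 ≈ 384.9492.
Intermediate flow from 3 to 1: z_31 = a_31 · x_1 = 0.10 × 175.20 / 0.455125 = 17.52 / 0.455125 ≈ 38.49.

z_31 = 38.49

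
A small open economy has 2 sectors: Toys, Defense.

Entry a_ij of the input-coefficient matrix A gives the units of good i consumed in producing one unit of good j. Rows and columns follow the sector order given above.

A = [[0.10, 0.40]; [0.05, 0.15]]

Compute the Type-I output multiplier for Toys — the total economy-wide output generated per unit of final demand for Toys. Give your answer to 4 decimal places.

m_1 = 1.2081

I − A =
  [   0.90    -0.40]
  [  -0.05     0.85]
det(I−A) = (0.90)(0.85) − (-0.40)(-0.05) = 0.7450
adj(I−A) = [[0.85, 0.40], [0.05, 0.90]]
(I − A)⁻¹ = adj(I−A) / det(I−A) ≈
  [   1.14094     0.53691]
  [   0.06711     1.20805]
The output multiplier for sector j is the column-j sum of the Leontief inverse (I − A)⁻¹ = adj(I−A) / det(I−A).
Column 1 of adj(I−A): (0.85, 0.05); det(I−A) = 0.7450.
m_1 = (0.85 + 0.05) / 0.7450 = 0.90 / 0.7450 ≈ 1.2081.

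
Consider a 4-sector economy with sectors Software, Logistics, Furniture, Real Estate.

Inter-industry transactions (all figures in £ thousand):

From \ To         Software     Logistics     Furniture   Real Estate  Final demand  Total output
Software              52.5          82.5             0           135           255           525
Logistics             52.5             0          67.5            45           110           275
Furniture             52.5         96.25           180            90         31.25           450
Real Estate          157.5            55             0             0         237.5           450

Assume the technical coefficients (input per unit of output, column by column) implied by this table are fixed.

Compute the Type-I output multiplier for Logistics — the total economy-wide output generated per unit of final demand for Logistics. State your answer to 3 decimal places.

Technical coefficients a_ij = z_ij / X_j:
  a_SS = 52.5/525 = 0.10, a_LS = 52.5/525 = 0.10, a_FS = 52.5/525 = 0.10, a_RS = 157.5/525 = 0.30
  a_SL = 82.5/275 = 0.30, a_LL = 0/275 = 0.00, a_FL = 96.25/275 = 0.35, a_RL = 55/275 = 0.20
  a_SF = 0/450 = 0.00, a_LF = 67.5/450 = 0.15, a_FF = 180/450 = 0.40, a_RF = 0/450 = 0.00
  a_SR = 135/450 = 0.30, a_LR = 45/450 = 0.10, a_FR = 90/450 = 0.20, a_RR = 0/450 = 0.00
I − A =
  [   0.90    -0.30     0.00    -0.30]
  [  -0.10     1.00    -0.15    -0.10]
  [  -0.10    -0.35     0.60    -0.20]
  [  -0.30    -0.20     0.00     1.00]
Compute the cofactors C_ij = (−1)^(i+j)·(3×3 minor ij) of I−A; the adjugate is their transpose:
adj(I−A) = Cᵀ =
  [ 0.52950   0.21600   0.05400   0.19125]
  [ 0.10200   0.48600   0.12150   0.10350]
  [ 0.20750   0.37350   0.74700   0.24900]
  [ 0.17925   0.16200   0.04050   0.47025]
det(I−A) = Σ_j (I−A)_1j·C_1j = (0.90)(0.52950) + (-0.30)(0.10200) + (0.00)(0.20750) + (-0.30)(0.17925) = 0.392175
(I − A)⁻¹ = adj(I−A) / det(I−A) ≈
  [   1.3502     0.5508     0.1377     0.4877]
  [   0.2601     1.2392     0.3098     0.2639]
  [   0.5291     0.9524     1.9048     0.6349]
  [   0.4571     0.4131     0.1033     1.1991]
The output multiplier for sector j is the column-j sum of the Leontief inverse (I − A)⁻¹ = adj(I−A) / det(I−A).
Column L of adj(I−A): (0.21600, 0.48600, 0.37350, 0.16200); det(I−A) = 0.392175.
m_L = (0.21600 + 0.48600 + 0.37350 + 0.16200) / 0.392175 = 1.2375 / 0.392175 ≈ 3.155.

m_L = 3.155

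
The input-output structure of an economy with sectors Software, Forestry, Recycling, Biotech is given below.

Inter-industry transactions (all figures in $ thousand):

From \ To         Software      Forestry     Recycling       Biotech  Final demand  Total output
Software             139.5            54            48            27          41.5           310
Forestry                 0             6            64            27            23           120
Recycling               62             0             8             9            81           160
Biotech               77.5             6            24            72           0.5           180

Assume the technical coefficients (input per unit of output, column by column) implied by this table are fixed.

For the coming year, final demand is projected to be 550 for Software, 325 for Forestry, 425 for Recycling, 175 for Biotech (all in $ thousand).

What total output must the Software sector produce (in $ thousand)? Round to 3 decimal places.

x_S = 3180.904

Technical coefficients a_ij = z_ij / X_j:
  a_SS = 139.5/310 = 0.45, a_FS = 0/310 = 0.00, a_RS = 62/310 = 0.20, a_BS = 77.5/310 = 0.25
  a_SF = 54/120 = 0.45, a_FF = 6/120 = 0.05, a_RF = 0/120 = 0.00, a_BF = 6/120 = 0.05
  a_SR = 48/160 = 0.30, a_FR = 64/160 = 0.40, a_RR = 8/160 = 0.05, a_BR = 24/160 = 0.15
  a_SB = 27/180 = 0.15, a_FB = 27/180 = 0.15, a_RB = 9/180 = 0.05, a_BB = 72/180 = 0.40
I − A =
  [   0.55    -0.45    -0.30    -0.15]
  [   0.00     0.95    -0.40    -0.15]
  [  -0.20     0.00     0.95    -0.05]
  [  -0.25    -0.05    -0.15     0.60]
Compute the cofactors C_ij = (−1)^(i+j)·(3×3 minor ij) of I−A; the adjugate is their transpose:
adj(I−A) = Cᵀ =
  [ 0.526250   0.261000   0.311250   0.222750]
  [ 0.093125   0.229500   0.140625   0.092375]
  [ 0.124375   0.062500   0.256875   0.068125]
  [ 0.258125   0.143500   0.205625   0.403375]
det(I−A) = Σ_j (I−A)_1j·C_1j = (0.55)(0.526250) + (-0.45)(0.093125) + (-0.30)(0.124375) + (-0.15)(0.258125) = 0.1715
(I − A)⁻¹ = adj(I−A) / det(I−A) ≈
  [   3.0685     1.5219     1.8149     1.2988]
  [   0.5430     1.3382     0.8200     0.5386]
  [   0.7252     0.3644     1.4978     0.3972]
  [   1.5051     0.8367     1.1990     2.3520]
x = (I − A)⁻¹ d = adj(I−A)·d / det(I−A), with det(I−A) = 0.1715:
  x_S = (0.526250·550 + 0.261000·325 + 0.311250·425 + 0.222750·175) / 0.1715 = 545.525 / 0.1715 ≈ 3180.904
  x_F = (0.093125·550 + 0.229500·325 + 0.140625·425 + 0.092375·175) / 0.1715 = 201.7375 / 0.1715 ≈ 1176.312
  x_R = (0.124375·550 + 0.062500·325 + 0.256875·425 + 0.068125·175) / 0.1715 = 209.8125 / 0.1715 ≈ 1223.397
  x_B = (0.258125·550 + 0.143500·325 + 0.205625·425 + 0.403375·175) / 0.1715 = 346.5875 / 0.1715 ≈ 2020.918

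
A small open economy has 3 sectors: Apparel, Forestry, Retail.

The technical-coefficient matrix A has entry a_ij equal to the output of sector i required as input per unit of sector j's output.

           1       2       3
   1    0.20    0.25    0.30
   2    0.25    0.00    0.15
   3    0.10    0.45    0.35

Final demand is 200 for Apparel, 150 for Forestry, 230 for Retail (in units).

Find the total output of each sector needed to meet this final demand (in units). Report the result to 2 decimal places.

x_1 = 667.13, x_2 = 429.90, x_3 = 754.10

I − A =
  [   0.80    -0.25    -0.30]
  [  -0.25     1.00    -0.15]
  [  -0.10    -0.45     0.65]
Cofactors of I−A, C_ij = (−1)^(i+j)·(minor ij) (rows/columns in the sector order above):
  C_11 = (1.00)(0.65) − (-0.15)(-0.45) = 0.5825
  C_12 = −[(-0.25)(0.65) − (-0.15)(-0.10)] = 0.1775
  C_13 = (-0.25)(-0.45) − (1.00)(-0.10) = 0.2125
  C_21 = −[(-0.25)(0.65) − (-0.30)(-0.45)] = 0.2975
  C_22 = (0.80)(0.65) − (-0.30)(-0.10) = 0.4900
  C_23 = −[(0.80)(-0.45) − (-0.25)(-0.10)] = 0.3850
  C_31 = (-0.25)(-0.15) − (-0.30)(1.00) = 0.3375
  C_32 = −[(0.80)(-0.15) − (-0.30)(-0.25)] = 0.1950
  C_33 = (0.80)(1.00) − (-0.25)(-0.25) = 0.7375
det(I−A) = Σ_j (I−A)_1j·C_1j = (0.80)(0.5825) + (-0.25)(0.1775) + (-0.30)(0.2125) = 0.357875
adj(I−A) = Cᵀ =
  [ 0.5825   0.2975   0.3375]
  [ 0.1775   0.4900   0.1950]
  [ 0.2125   0.3850   0.7375]
(I − A)⁻¹ = adj(I−A) / det(I−A) ≈
  [   1.6277     0.8313     0.9431]
  [   0.4960     1.3692     0.5449]
  [   0.5938     1.0758     2.0608]
x = (I − A)⁻¹ d = adj(I−A)·d / det(I−A), with det(I−A) = 0.357875:
  x_1 = (0.5825·200 + 0.2975·150 + 0.3375·230) / 0.357875 = 238.75 / 0.357875 ≈ 667.13
  x_2 = (0.1775·200 + 0.4900·150 + 0.1950·230) / 0.357875 = 153.85 / 0.357875 ≈ 429.90
  x_3 = (0.2125·200 + 0.3850·150 + 0.7375·230) / 0.357875 = 269.875 / 0.357875 ≈ 754.10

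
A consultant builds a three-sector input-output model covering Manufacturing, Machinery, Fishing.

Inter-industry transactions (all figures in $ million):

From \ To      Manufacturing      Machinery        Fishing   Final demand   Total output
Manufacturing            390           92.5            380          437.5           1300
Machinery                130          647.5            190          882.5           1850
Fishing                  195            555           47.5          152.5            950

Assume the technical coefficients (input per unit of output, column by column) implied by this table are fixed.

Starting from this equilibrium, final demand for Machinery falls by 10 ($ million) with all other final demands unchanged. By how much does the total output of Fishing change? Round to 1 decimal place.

Technical coefficients a_ij = z_ij / X_j:
  a_11 = 390/1300 = 0.30, a_21 = 130/1300 = 0.10, a_31 = 195/1300 = 0.15
  a_12 = 92.5/1850 = 0.05, a_22 = 647.5/1850 = 0.35, a_32 = 555/1850 = 0.30
  a_13 = 380/950 = 0.40, a_23 = 190/950 = 0.20, a_33 = 47.5/950 = 0.05
I − A =
  [   0.70    -0.05    -0.40]
  [  -0.10     0.65    -0.20]
  [  -0.15    -0.30     0.95]
Cofactors of I−A, C_ij = (−1)^(i+j)·(minor ij) (rows/columns in the sector order above):
  C_11 = (0.65)(0.95) − (-0.20)(-0.30) = 0.5575
  C_12 = −[(-0.10)(0.95) − (-0.20)(-0.15)] = 0.1250
  C_13 = (-0.10)(-0.30) − (0.65)(-0.15) = 0.1275
  C_21 = −[(-0.05)(0.95) − (-0.40)(-0.30)] = 0.1675
  C_22 = (0.70)(0.95) − (-0.40)(-0.15) = 0.6050
  C_23 = −[(0.70)(-0.30) − (-0.05)(-0.15)] = 0.2175
  C_31 = (-0.05)(-0.20) − (-0.40)(0.65) = 0.2700
  C_32 = −[(0.70)(-0.20) − (-0.40)(-0.10)] = 0.1800
  C_33 = (0.70)(0.65) − (-0.05)(-0.10) = 0.4500
det(I−A) = Σ_j (I−A)_1j·C_1j = (0.70)(0.5575) + (-0.05)(0.1250) + (-0.40)(0.1275) = 0.3330
adj(I−A) = Cᵀ =
  [ 0.5575   0.1675   0.2700]
  [ 0.1250   0.6050   0.1800]
  [ 0.1275   0.2175   0.4500]
(I − A)⁻¹ = adj(I−A) / det(I−A) ≈
  [   1.6742     0.5030     0.8108]
  [   0.3754     1.8168     0.5405]
  [   0.3829     0.6532     1.3514]
Δx = (I − A)⁻¹ Δd with Δd having -10 in the Machinery component and 0 elsewhere.
So Δx_3 = L_32 · (-10), where L_32 = adj(I−A)_32 / det(I−A) = 0.2175 / 0.3330.
Δx_3 = 0.2175 × (-10) / 0.3330 = -2.175 / 0.3330 ≈ -6.5.

Δx_3 = -6.5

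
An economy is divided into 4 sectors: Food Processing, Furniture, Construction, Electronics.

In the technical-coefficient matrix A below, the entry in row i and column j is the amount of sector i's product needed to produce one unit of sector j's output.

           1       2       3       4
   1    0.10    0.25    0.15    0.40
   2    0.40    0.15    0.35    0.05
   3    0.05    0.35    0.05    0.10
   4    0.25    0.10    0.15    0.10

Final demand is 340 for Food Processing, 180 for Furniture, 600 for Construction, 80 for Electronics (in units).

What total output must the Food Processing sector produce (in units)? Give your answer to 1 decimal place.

I − A =
  [   0.90    -0.25    -0.15    -0.40]
  [  -0.40     0.85    -0.35    -0.05]
  [  -0.05    -0.35     0.95    -0.10]
  [  -0.25    -0.10    -0.15     0.90]
Compute the cofactors C_ij = (−1)^(i+j)·(3×3 minor ij) of I−A; the adjugate is their transpose:
adj(I−A) = Cᵀ =
  [ 0.592875   0.317750   0.259625   0.310000]
  [ 0.372750   0.647500   0.335125   0.238875]
  [ 0.193625   0.277000   0.489875   0.155875]
  [ 0.238375   0.206375   0.191000   0.489750]
det(I−A) = Σ_j (I−A)_1j·C_1j = (0.90)(0.592875) + (-0.25)(0.372750) + (-0.15)(0.193625) + (-0.40)(0.238375) = 0.31600625
(I − A)⁻¹ = adj(I−A) / det(I−A) ≈
  [   1.8761     1.0055     0.8216     0.9810]
  [   1.1796     2.0490     1.0605     0.7559]
  [   0.6127     0.8766     1.5502     0.4933]
  [   0.7543     0.6531     0.6044     1.5498]
x = (I − A)⁻¹ d = adj(I−A)·d / det(I−A), with det(I−A) = 0.31600625:
  x_1 = (0.592875·340 + 0.317750·180 + 0.259625·600 + 0.310000·80) / 0.31600625 = 439.3475 / 0.31600625 ≈ 1390.3
  x_2 = (0.372750·340 + 0.647500·180 + 0.335125·600 + 0.238875·80) / 0.31600625 = 463.47 / 0.31600625 ≈ 1466.6
  x_3 = (0.193625·340 + 0.277000·180 + 0.489875·600 + 0.155875·80) / 0.31600625 = 422.0875 / 0.31600625 ≈ 1335.7
  x_4 = (0.238375·340 + 0.206375·180 + 0.191000·600 + 0.489750·80) / 0.31600625 = 271.975 / 0.31600625 ≈ 860.7

x_1 = 1390.3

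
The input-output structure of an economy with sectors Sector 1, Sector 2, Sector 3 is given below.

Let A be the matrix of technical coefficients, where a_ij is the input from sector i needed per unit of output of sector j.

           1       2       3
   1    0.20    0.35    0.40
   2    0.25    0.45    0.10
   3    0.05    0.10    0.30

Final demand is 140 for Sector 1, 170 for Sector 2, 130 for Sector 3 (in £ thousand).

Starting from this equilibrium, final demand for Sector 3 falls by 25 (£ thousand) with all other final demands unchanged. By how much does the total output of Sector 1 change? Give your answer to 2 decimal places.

I − A =
  [   0.80    -0.35    -0.40]
  [  -0.25     0.55    -0.10]
  [  -0.05    -0.10     0.70]
Cofactors of I−A, C_ij = (−1)^(i+j)·(minor ij) (rows/columns in the sector order above):
  C_11 = (0.55)(0.70) − (-0.10)(-0.10) = 0.3750
  C_12 = −[(-0.25)(0.70) − (-0.10)(-0.05)] = 0.1800
  C_13 = (-0.25)(-0.10) − (0.55)(-0.05) = 0.0525
  C_21 = −[(-0.35)(0.70) − (-0.40)(-0.10)] = 0.2850
  C_22 = (0.80)(0.70) − (-0.40)(-0.05) = 0.5400
  C_23 = −[(0.80)(-0.10) − (-0.35)(-0.05)] = 0.0975
  C_31 = (-0.35)(-0.10) − (-0.40)(0.55) = 0.2550
  C_32 = −[(0.80)(-0.10) − (-0.40)(-0.25)] = 0.1800
  C_33 = (0.80)(0.55) − (-0.35)(-0.25) = 0.3525
det(I−A) = Σ_j (I−A)_1j·C_1j = (0.80)(0.3750) + (-0.35)(0.1800) + (-0.40)(0.0525) = 0.2160
adj(I−A) = Cᵀ =
  [ 0.3750   0.2850   0.2550]
  [ 0.1800   0.5400   0.1800]
  [ 0.0525   0.0975   0.3525]
(I − A)⁻¹ = adj(I−A) / det(I−A) ≈
  [   1.7361     1.3194     1.1806]
  [   0.8333     2.5000     0.8333]
  [   0.2431     0.4514     1.6319]
Δx = (I − A)⁻¹ Δd with Δd having -25 in the Sector 3 component and 0 elsewhere.
So Δx_1 = L_13 · (-25), where L_13 = adj(I−A)_13 / det(I−A) = 0.2550 / 0.2160.
Δx_1 = 0.2550 × (-25) / 0.2160 = -6.375 / 0.2160 ≈ -29.51.

Δx_1 = -29.51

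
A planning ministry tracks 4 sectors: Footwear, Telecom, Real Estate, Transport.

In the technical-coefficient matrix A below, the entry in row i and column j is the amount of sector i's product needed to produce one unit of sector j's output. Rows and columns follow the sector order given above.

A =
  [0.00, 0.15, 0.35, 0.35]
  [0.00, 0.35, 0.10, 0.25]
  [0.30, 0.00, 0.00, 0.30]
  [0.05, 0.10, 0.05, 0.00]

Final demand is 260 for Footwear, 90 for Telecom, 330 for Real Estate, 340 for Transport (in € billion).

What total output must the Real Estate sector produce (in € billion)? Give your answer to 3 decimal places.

x_3 = 681.241

I − A =
  [   1.00    -0.15    -0.35    -0.35]
  [   0.00     0.65    -0.10    -0.25]
  [  -0.30     0.00     1.00    -0.30]
  [  -0.05    -0.10    -0.05     1.00]
Compute the cofactors C_ij = (−1)^(i+j)·(3×3 minor ij) of I−A; the adjugate is their transpose:
adj(I−A) = Cᵀ =
  [ 0.612250   0.193250   0.250500   0.337750]
  [ 0.047750   0.852000   0.115125   0.264250]
  [ 0.197250   0.087750   0.611750   0.274500]
  [ 0.045250   0.099250   0.054625   0.577250]
det(I−A) = Σ_j (I−A)_1j·C_1j = (1.00)(0.612250) + (-0.15)(0.047750) + (-0.35)(0.197250) + (-0.35)(0.045250) = 0.5202125
(I − A)⁻¹ = adj(I−A) / det(I−A) ≈
  [   1.1769     0.3715     0.4815     0.6493]
  [   0.0918     1.6378     0.2213     0.5080]
  [   0.3792     0.1687     1.1760     0.5277]
  [   0.0870     0.1908     0.1050     1.1096]
x = (I − A)⁻¹ d = adj(I−A)·d / det(I−A), with det(I−A) = 0.5202125:
  x_1 = (0.612250·260 + 0.193250·90 + 0.250500·330 + 0.337750·340) / 0.5202125 = 374.0775 / 0.5202125 ≈ 719.086
  x_2 = (0.047750·260 + 0.852000·90 + 0.115125·330 + 0.264250·340) / 0.5202125 = 216.93125 / 0.5202125 ≈ 417.005
  x_3 = (0.197250·260 + 0.087750·90 + 0.611750·330 + 0.274500·340) / 0.5202125 = 354.39 / 0.5202125 ≈ 681.241
  x_4 = (0.045250·260 + 0.099250·90 + 0.054625·330 + 0.577250·340) / 0.5202125 = 234.98875 / 0.5202125 ≈ 451.717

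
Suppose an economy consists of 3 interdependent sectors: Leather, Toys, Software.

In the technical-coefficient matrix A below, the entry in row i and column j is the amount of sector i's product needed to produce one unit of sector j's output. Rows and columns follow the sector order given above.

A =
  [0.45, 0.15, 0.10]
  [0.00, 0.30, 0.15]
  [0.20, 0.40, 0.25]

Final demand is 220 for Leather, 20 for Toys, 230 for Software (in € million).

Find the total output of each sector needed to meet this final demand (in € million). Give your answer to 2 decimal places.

I − A =
  [   0.55    -0.15    -0.10]
  [   0.00     0.70    -0.15]
  [  -0.20    -0.40     0.75]
Cofactors of I−A, C_ij = (−1)^(i+j)·(minor ij) (rows/columns in the sector order above):
  C_11 = (0.70)(0.75) − (-0.15)(-0.40) = 0.4650
  C_12 = −[(0.00)(0.75) − (-0.15)(-0.20)] = 0.0300
  C_13 = (0.00)(-0.40) − (0.70)(-0.20) = 0.1400
  C_21 = −[(-0.15)(0.75) − (-0.10)(-0.40)] = 0.1525
  C_22 = (0.55)(0.75) − (-0.10)(-0.20) = 0.3925
  C_23 = −[(0.55)(-0.40) − (-0.15)(-0.20)] = 0.2500
  C_31 = (-0.15)(-0.15) − (-0.10)(0.70) = 0.0925
  C_32 = −[(0.55)(-0.15) − (-0.10)(0.00)] = 0.0825
  C_33 = (0.55)(0.70) − (-0.15)(0.00) = 0.3850
det(I−A) = Σ_j (I−A)_1j·C_1j = (0.55)(0.4650) + (-0.15)(0.0300) + (-0.10)(0.1400) = 0.23725
adj(I−A) = Cᵀ =
  [ 0.4650   0.1525   0.0925]
  [ 0.0300   0.3925   0.0825]
  [ 0.1400   0.2500   0.3850]
(I − A)⁻¹ = adj(I−A) / det(I−A) ≈
  [   1.9600     0.6428     0.3899]
  [   0.1264     1.6544     0.3477]
  [   0.5901     1.0537     1.6228]
x = (I − A)⁻¹ d = adj(I−A)·d / det(I−A), with det(I−A) = 0.23725:
  x_1 = (0.4650·220 + 0.1525·20 + 0.0925·230) / 0.23725 = 126.625 / 0.23725 ≈ 533.72
  x_2 = (0.0300·220 + 0.3925·20 + 0.0825·230) / 0.23725 = 33.425 / 0.23725 ≈ 140.89
  x_3 = (0.1400·220 + 0.2500·20 + 0.3850·230) / 0.23725 = 124.35 / 0.23725 ≈ 524.13

x_1 = 533.72, x_2 = 140.89, x_3 = 524.13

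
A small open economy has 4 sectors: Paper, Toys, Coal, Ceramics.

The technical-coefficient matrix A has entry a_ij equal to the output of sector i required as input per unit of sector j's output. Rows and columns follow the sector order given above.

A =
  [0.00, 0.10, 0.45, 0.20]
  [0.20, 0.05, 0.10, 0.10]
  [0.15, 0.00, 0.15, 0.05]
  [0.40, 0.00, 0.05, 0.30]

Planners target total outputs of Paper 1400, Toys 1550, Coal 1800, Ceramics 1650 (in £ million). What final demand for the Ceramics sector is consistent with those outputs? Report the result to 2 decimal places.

d_4 = 505.00

I − A =
  [   1.00    -0.10    -0.45    -0.20]
  [  -0.20     0.95    -0.10    -0.10]
  [  -0.15     0.00     0.85    -0.05]
  [  -0.40     0.00    -0.05     0.70]
d = (I − A) x:
  d_1 = (+1.00)·1400 + (-0.10)·1550 + (-0.45)·1800 + (-0.20)·1650 = 105.00
  d_2 = (-0.20)·1400 + (+0.95)·1550 + (-0.10)·1800 + (-0.10)·1650 = 847.50
  d_3 = (-0.15)·1400 + (+0.00)·1550 + (+0.85)·1800 + (-0.05)·1650 = 1237.50
  d_4 = (-0.40)·1400 + (+0.00)·1550 + (-0.05)·1800 + (+0.70)·1650 = 505.00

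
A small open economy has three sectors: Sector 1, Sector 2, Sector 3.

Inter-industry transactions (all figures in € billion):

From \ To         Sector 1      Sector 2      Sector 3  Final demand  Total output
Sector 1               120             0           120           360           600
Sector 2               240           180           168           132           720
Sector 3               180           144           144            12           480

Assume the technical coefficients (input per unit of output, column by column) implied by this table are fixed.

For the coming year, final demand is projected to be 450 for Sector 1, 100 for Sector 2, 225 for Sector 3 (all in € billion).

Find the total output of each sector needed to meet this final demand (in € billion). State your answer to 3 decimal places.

x_1 = 875.543, x_2 = 1067.767, x_3 = 1001.738

Technical coefficients a_ij = z_ij / X_j:
  a_11 = 120/600 = 0.20, a_21 = 240/600 = 0.40, a_31 = 180/600 = 0.30
  a_12 = 0/720 = 0.00, a_22 = 180/720 = 0.25, a_32 = 144/720 = 0.20
  a_13 = 120/480 = 0.25, a_23 = 168/480 = 0.35, a_33 = 144/480 = 0.30
I − A =
  [   0.80     0.00    -0.25]
  [  -0.40     0.75    -0.35]
  [  -0.30    -0.20     0.70]
Cofactors of I−A, C_ij = (−1)^(i+j)·(minor ij) (rows/columns in the sector order above):
  C_11 = (0.75)(0.70) − (-0.35)(-0.20) = 0.4550
  C_12 = −[(-0.40)(0.70) − (-0.35)(-0.30)] = 0.3850
  C_13 = (-0.40)(-0.20) − (0.75)(-0.30) = 0.3050
  C_21 = −[(0.00)(0.70) − (-0.25)(-0.20)] = 0.0500
  C_22 = (0.80)(0.70) − (-0.25)(-0.30) = 0.4850
  C_23 = −[(0.80)(-0.20) − (0.00)(-0.30)] = 0.1600
  C_31 = (0.00)(-0.35) − (-0.25)(0.75) = 0.1875
  C_32 = −[(0.80)(-0.35) − (-0.25)(-0.40)] = 0.3800
  C_33 = (0.80)(0.75) − (0.00)(-0.40) = 0.6000
det(I−A) = Σ_j (I−A)_1j·C_1j = (0.80)(0.4550) + (0.00)(0.3850) + (-0.25)(0.3050) = 0.28775
adj(I−A) = Cᵀ =
  [ 0.4550   0.0500   0.1875]
  [ 0.3850   0.4850   0.3800]
  [ 0.3050   0.1600   0.6000]
(I − A)⁻¹ = adj(I−A) / det(I−A) ≈
  [   1.5812     0.1738     0.6516]
  [   1.3380     1.6855     1.3206]
  [   1.0599     0.5560     2.0851]
x = (I − A)⁻¹ d = adj(I−A)·d / det(I−A), with det(I−A) = 0.28775:
  x_1 = (0.4550·450 + 0.0500·100 + 0.1875·225) / 0.28775 = 251.9375 / 0.28775 ≈ 875.543
  x_2 = (0.3850·450 + 0.4850·100 + 0.3800·225) / 0.28775 = 307.25 / 0.28775 ≈ 1067.767
  x_3 = (0.3050·450 + 0.1600·100 + 0.6000·225) / 0.28775 = 288.25 / 0.28775 ≈ 1001.738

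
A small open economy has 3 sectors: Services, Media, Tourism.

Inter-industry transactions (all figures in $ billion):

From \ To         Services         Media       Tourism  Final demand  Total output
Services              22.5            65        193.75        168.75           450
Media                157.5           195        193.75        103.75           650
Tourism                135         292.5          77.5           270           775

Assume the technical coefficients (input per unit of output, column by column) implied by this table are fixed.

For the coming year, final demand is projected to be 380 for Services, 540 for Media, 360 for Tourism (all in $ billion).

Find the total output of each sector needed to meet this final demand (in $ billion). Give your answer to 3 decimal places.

x_S = 1047.817, x_M = 1902.703, x_T = 1700.624

Technical coefficients a_ij = z_ij / X_j:
  a_SS = 22.5/450 = 0.05, a_MS = 157.5/450 = 0.35, a_TS = 135/450 = 0.30
  a_SM = 65/650 = 0.10, a_MM = 195/650 = 0.30, a_TM = 292.5/650 = 0.45
  a_ST = 193.75/775 = 0.25, a_MT = 193.75/775 = 0.25, a_TT = 77.5/775 = 0.10
I − A =
  [   0.95    -0.10    -0.25]
  [  -0.35     0.70    -0.25]
  [  -0.30    -0.45     0.90]
Cofactors of I−A, C_ij = (−1)^(i+j)·(minor ij) (rows/columns in the sector order above):
  C_11 = (0.70)(0.90) − (-0.25)(-0.45) = 0.5175
  C_12 = −[(-0.35)(0.90) − (-0.25)(-0.30)] = 0.3900
  C_13 = (-0.35)(-0.45) − (0.70)(-0.30) = 0.3675
  C_21 = −[(-0.10)(0.90) − (-0.25)(-0.45)] = 0.2025
  C_22 = (0.95)(0.90) − (-0.25)(-0.30) = 0.7800
  C_23 = −[(0.95)(-0.45) − (-0.10)(-0.30)] = 0.4575
  C_31 = (-0.10)(-0.25) − (-0.25)(0.70) = 0.2000
  C_32 = −[(0.95)(-0.25) − (-0.25)(-0.35)] = 0.3250
  C_33 = (0.95)(0.70) − (-0.10)(-0.35) = 0.6300
det(I−A) = Σ_j (I−A)_1j·C_1j = (0.95)(0.5175) + (-0.10)(0.3900) + (-0.25)(0.3675) = 0.36075
adj(I−A) = Cᵀ =
  [ 0.5175   0.2025   0.2000]
  [ 0.3900   0.7800   0.3250]
  [ 0.3675   0.4575   0.6300]
(I − A)⁻¹ = adj(I−A) / det(I−A) ≈
  [   1.4345     0.5613     0.5544]
  [   1.0811     2.1622     0.9009]
  [   1.0187     1.2682     1.7464]
x = (I − A)⁻¹ d = adj(I−A)·d / det(I−A), with det(I−A) = 0.36075:
  x_S = (0.5175·380 + 0.2025·540 + 0.2000·360) / 0.36075 = 378.00 / 0.36075 ≈ 1047.817
  x_M = (0.3900·380 + 0.7800·540 + 0.3250·360) / 0.36075 = 686.40 / 0.36075 ≈ 1902.703
  x_T = (0.3675·380 + 0.4575·540 + 0.6300·360) / 0.36075 = 613.50 / 0.36075 ≈ 1700.624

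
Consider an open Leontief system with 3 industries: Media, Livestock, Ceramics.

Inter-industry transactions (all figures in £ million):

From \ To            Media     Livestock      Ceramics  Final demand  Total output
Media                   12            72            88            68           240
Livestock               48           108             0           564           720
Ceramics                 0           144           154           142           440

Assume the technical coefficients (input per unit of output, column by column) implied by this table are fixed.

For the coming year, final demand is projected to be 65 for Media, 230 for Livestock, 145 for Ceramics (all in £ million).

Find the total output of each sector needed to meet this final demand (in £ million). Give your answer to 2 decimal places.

Technical coefficients a_ij = z_ij / X_j:
  a_MM = 12/240 = 0.05, a_LM = 48/240 = 0.20, a_CM = 0/240 = 0.00
  a_ML = 72/720 = 0.10, a_LL = 108/720 = 0.15, a_CL = 144/720 = 0.20
  a_MC = 88/440 = 0.20, a_LC = 0/440 = 0.00, a_CC = 154/440 = 0.35
I − A =
  [   0.95    -0.10    -0.20]
  [  -0.20     0.85     0.00]
  [   0.00    -0.20     0.65]
Cofactors of I−A, C_ij = (−1)^(i+j)·(minor ij) (rows/columns in the sector order above):
  C_11 = (0.85)(0.65) − (0.00)(-0.20) = 0.5525
  C_12 = −[(-0.20)(0.65) − (0.00)(0.00)] = 0.1300
  C_13 = (-0.20)(-0.20) − (0.85)(0.00) = 0.0400
  C_21 = −[(-0.10)(0.65) − (-0.20)(-0.20)] = 0.1050
  C_22 = (0.95)(0.65) − (-0.20)(0.00) = 0.6175
  C_23 = −[(0.95)(-0.20) − (-0.10)(0.00)] = 0.1900
  C_31 = (-0.10)(0.00) − (-0.20)(0.85) = 0.1700
  C_32 = −[(0.95)(0.00) − (-0.20)(-0.20)] = 0.0400
  C_33 = (0.95)(0.85) − (-0.10)(-0.20) = 0.7875
det(I−A) = Σ_j (I−A)_1j·C_1j = (0.95)(0.5525) + (-0.10)(0.1300) + (-0.20)(0.0400) = 0.503875
adj(I−A) = Cᵀ =
  [ 0.5525   0.1050   0.1700]
  [ 0.1300   0.6175   0.0400]
  [ 0.0400   0.1900   0.7875]
(I − A)⁻¹ = adj(I−A) / det(I−A) ≈
  [   1.0965     0.2084     0.3374]
  [   0.2580     1.2255     0.0794]
  [   0.0794     0.3771     1.5629]
x = (I − A)⁻¹ d = adj(I−A)·d / det(I−A), with det(I−A) = 0.503875:
  x_M = (0.5525·65 + 0.1050·230 + 0.1700·145) / 0.503875 = 84.7125 / 0.503875 ≈ 168.12
  x_L = (0.1300·65 + 0.6175·230 + 0.0400·145) / 0.503875 = 156.275 / 0.503875 ≈ 310.15
  x_C = (0.0400·65 + 0.1900·230 + 0.7875·145) / 0.503875 = 160.4875 / 0.503875 ≈ 318.51

x_M = 168.12, x_L = 310.15, x_C = 318.51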